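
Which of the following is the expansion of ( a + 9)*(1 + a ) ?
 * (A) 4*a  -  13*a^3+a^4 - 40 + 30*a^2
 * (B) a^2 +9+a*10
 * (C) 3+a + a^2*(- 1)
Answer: B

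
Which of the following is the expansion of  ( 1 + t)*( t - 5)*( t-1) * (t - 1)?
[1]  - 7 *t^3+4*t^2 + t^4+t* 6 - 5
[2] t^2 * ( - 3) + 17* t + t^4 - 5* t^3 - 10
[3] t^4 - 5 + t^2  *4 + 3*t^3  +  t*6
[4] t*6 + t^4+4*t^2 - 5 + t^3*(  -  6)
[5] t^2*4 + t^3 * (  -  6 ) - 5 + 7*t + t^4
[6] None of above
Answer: 4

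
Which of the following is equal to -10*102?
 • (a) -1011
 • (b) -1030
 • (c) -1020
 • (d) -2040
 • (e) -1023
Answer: c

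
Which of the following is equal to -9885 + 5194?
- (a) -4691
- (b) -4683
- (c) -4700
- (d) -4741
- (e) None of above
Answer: a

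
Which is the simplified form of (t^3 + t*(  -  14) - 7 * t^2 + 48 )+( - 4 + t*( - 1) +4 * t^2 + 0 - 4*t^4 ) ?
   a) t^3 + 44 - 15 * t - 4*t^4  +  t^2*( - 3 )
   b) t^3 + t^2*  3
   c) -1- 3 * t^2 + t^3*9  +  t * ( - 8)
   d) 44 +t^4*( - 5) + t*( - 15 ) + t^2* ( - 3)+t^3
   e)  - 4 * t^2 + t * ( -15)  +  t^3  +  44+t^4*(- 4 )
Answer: a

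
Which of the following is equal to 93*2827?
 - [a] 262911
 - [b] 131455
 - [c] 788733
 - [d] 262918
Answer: a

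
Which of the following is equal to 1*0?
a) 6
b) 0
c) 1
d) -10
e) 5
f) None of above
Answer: b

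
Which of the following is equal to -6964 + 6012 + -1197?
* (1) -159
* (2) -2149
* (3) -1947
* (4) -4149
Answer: 2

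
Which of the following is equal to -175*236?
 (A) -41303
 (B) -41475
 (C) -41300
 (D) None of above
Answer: C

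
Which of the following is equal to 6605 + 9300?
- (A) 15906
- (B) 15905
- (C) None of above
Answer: B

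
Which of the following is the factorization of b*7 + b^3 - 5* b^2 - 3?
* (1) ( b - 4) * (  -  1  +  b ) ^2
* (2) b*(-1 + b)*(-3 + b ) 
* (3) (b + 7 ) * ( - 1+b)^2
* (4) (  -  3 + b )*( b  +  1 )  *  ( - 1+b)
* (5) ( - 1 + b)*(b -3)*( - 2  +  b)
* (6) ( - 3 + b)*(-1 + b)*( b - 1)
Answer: 6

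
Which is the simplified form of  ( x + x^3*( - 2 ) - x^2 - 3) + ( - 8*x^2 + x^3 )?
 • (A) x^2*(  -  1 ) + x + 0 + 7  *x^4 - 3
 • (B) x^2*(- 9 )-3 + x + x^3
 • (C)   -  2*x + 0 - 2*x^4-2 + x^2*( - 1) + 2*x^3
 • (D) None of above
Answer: D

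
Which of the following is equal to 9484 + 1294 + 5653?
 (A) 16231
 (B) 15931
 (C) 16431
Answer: C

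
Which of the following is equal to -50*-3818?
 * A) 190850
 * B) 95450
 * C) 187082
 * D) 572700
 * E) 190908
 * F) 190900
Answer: F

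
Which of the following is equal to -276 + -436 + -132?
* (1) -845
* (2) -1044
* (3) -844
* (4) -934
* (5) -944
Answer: 3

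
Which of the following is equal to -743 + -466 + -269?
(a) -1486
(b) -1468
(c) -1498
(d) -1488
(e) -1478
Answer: e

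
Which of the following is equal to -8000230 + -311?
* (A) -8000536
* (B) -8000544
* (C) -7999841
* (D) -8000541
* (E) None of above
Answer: D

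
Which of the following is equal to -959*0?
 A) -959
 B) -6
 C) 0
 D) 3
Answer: C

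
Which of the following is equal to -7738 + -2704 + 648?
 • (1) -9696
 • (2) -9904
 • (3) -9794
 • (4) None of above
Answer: 3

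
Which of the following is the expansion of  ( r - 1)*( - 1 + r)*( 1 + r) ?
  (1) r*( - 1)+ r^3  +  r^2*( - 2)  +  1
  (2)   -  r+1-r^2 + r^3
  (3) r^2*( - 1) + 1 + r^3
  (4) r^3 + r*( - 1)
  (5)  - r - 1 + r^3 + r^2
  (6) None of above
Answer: 2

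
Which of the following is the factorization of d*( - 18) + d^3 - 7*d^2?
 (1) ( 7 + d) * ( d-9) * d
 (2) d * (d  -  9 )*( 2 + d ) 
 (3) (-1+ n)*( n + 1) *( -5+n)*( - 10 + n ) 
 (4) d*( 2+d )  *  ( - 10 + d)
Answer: 2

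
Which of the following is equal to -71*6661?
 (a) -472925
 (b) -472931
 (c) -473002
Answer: b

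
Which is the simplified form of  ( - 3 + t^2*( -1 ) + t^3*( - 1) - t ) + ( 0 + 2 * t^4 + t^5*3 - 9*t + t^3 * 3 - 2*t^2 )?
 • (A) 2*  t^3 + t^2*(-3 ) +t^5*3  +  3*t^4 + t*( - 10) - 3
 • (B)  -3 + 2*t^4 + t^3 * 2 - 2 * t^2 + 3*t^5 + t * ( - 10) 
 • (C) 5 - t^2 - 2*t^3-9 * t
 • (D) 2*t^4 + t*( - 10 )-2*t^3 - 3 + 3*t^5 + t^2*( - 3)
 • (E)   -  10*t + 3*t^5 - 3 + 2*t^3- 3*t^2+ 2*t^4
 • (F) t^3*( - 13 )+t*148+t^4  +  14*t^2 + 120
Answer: E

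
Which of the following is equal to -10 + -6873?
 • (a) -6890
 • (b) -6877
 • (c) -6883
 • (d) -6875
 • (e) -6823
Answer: c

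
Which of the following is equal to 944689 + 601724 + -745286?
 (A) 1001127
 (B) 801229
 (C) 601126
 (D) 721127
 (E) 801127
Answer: E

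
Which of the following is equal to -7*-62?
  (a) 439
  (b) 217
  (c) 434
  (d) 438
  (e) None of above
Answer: c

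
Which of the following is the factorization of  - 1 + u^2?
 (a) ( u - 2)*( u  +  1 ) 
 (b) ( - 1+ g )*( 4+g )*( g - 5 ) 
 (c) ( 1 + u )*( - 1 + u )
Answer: c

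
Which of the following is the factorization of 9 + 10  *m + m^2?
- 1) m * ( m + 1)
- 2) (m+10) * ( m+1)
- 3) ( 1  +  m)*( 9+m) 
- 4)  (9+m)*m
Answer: 3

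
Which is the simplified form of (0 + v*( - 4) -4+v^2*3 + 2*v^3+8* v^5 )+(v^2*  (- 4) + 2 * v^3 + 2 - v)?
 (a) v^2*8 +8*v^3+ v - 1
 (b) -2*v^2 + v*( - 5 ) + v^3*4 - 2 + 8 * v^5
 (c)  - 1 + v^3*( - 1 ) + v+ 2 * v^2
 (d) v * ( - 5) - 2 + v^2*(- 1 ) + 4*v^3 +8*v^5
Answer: d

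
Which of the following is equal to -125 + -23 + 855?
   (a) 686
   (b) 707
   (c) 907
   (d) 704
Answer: b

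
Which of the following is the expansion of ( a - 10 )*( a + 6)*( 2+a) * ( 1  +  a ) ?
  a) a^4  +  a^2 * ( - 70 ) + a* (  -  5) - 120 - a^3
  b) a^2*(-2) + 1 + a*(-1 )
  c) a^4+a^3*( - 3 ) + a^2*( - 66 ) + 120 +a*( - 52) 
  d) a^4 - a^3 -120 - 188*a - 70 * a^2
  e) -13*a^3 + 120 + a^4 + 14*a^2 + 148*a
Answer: d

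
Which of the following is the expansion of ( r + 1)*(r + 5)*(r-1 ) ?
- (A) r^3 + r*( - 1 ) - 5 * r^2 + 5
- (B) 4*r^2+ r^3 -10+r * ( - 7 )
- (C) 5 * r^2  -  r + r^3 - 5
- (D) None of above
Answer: C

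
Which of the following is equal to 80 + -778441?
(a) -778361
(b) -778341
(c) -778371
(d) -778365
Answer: a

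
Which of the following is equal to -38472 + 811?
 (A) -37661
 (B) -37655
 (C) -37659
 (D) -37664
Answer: A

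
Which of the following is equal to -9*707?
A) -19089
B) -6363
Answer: B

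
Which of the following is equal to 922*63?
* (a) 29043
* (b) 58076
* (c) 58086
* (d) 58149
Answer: c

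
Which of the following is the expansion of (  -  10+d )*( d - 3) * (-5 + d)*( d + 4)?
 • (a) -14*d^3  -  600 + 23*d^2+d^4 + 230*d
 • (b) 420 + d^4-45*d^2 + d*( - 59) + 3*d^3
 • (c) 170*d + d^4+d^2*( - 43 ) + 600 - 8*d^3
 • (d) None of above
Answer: a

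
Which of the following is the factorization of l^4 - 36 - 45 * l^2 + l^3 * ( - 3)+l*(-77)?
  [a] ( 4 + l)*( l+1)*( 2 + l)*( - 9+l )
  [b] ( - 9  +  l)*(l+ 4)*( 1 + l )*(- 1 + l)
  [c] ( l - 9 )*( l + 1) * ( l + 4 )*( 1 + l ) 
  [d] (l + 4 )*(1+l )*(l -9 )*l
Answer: c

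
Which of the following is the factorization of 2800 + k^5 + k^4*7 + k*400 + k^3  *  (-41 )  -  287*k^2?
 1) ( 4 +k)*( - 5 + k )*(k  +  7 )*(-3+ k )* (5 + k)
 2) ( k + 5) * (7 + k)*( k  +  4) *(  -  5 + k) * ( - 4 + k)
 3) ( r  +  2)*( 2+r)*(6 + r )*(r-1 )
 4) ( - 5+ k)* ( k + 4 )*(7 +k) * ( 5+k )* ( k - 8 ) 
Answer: 2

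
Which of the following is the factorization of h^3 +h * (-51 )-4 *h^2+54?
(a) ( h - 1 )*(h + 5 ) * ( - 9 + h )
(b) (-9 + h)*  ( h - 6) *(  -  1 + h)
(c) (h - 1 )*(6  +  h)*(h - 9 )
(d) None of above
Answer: c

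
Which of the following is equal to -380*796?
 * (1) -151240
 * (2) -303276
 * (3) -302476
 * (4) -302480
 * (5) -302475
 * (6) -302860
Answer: 4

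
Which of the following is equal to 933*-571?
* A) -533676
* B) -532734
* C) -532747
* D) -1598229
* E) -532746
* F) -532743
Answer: F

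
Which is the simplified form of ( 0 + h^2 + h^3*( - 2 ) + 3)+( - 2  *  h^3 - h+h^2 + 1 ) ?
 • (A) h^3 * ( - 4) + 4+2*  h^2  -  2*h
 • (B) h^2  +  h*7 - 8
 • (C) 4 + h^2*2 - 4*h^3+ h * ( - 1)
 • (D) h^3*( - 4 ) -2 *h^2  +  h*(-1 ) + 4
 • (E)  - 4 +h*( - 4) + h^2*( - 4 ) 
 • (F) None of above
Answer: C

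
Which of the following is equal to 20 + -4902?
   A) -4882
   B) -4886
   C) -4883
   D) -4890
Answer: A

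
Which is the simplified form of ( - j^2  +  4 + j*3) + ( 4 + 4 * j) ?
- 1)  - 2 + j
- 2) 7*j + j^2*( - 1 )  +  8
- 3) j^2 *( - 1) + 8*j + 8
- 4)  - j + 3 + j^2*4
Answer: 2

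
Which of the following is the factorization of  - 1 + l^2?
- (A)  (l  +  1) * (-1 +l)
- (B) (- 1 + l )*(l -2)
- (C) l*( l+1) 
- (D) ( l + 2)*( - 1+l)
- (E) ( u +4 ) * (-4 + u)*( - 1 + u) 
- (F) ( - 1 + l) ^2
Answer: A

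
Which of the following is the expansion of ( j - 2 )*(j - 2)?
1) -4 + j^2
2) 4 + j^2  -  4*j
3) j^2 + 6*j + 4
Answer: 2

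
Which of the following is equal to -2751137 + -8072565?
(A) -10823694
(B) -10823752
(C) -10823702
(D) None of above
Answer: C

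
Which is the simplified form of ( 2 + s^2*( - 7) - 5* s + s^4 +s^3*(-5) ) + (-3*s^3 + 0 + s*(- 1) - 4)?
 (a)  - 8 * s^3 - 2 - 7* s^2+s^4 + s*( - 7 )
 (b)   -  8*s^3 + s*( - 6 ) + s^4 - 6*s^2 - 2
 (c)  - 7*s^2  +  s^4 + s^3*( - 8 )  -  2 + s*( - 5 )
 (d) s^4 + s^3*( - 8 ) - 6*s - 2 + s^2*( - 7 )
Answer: d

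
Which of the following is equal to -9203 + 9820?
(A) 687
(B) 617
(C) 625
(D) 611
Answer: B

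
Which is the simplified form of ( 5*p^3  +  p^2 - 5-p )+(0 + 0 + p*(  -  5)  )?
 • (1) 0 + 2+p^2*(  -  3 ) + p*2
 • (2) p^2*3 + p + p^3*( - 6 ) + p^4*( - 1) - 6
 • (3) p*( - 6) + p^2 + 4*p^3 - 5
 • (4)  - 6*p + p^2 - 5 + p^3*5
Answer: 4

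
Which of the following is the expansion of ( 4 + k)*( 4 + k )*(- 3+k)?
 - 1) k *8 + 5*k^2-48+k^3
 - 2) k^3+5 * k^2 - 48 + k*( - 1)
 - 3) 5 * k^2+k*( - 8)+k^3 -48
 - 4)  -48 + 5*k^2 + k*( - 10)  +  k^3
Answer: 3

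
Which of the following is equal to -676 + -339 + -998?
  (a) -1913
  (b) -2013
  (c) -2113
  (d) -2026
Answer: b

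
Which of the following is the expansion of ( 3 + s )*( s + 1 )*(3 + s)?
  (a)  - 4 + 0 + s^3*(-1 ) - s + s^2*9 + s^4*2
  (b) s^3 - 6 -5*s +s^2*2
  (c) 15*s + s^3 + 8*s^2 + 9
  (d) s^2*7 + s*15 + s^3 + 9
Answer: d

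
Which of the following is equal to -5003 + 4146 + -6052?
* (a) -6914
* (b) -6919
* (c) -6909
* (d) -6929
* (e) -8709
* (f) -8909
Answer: c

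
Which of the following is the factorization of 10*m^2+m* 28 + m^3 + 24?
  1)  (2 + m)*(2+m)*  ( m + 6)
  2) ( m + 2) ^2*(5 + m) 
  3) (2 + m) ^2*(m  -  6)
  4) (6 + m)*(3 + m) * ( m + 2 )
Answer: 1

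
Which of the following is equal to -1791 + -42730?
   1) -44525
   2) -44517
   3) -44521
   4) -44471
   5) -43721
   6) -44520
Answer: 3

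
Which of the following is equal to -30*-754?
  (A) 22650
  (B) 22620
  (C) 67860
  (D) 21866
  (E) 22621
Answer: B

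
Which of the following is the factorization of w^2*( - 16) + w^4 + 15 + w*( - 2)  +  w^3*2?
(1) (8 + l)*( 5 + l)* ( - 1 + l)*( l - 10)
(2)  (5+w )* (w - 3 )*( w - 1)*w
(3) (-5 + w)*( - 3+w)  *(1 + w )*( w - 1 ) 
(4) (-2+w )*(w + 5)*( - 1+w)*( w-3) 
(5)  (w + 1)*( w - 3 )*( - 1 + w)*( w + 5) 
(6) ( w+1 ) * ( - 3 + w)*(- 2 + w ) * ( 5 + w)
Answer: 5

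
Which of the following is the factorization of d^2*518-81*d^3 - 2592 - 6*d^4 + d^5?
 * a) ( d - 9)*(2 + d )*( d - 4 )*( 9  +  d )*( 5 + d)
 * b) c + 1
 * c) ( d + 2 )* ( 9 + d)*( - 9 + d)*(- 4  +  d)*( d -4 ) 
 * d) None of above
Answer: c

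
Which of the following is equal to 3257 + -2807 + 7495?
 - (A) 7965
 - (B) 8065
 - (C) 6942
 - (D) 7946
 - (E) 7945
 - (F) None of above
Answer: E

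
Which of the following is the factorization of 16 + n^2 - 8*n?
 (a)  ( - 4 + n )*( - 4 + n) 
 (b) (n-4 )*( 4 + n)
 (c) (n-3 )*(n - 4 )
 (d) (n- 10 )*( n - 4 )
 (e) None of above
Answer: a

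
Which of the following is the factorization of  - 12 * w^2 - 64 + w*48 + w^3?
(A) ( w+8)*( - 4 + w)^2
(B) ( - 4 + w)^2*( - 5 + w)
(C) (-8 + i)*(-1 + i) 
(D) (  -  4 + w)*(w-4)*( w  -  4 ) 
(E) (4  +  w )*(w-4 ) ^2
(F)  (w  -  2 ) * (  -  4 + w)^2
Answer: D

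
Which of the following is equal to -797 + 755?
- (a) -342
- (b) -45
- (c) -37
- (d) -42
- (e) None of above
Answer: d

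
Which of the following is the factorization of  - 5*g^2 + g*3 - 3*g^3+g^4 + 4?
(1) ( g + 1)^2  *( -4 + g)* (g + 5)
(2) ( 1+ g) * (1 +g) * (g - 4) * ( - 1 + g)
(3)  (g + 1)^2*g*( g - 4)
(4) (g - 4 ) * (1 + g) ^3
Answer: 2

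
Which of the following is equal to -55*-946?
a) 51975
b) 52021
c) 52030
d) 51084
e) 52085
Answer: c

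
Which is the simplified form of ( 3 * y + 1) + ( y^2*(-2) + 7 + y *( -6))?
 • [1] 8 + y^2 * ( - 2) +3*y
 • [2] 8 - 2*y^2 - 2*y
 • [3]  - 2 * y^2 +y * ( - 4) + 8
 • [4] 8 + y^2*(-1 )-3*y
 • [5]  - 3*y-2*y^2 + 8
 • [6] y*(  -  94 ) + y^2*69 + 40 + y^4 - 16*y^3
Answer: 5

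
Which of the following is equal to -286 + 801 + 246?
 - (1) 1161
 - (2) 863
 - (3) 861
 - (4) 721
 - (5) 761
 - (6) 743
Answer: 5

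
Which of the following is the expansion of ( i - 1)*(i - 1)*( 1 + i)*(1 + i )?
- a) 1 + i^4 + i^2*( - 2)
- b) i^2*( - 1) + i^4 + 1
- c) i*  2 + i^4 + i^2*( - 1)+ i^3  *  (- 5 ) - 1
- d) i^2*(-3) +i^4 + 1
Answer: a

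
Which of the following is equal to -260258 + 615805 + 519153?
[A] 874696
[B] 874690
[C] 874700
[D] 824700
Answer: C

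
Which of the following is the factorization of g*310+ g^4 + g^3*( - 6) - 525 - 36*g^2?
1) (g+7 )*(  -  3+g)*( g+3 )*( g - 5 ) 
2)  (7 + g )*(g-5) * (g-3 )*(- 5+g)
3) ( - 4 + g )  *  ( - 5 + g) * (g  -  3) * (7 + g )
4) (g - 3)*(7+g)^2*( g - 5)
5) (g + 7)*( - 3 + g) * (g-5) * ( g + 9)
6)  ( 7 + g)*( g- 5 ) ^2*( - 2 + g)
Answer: 2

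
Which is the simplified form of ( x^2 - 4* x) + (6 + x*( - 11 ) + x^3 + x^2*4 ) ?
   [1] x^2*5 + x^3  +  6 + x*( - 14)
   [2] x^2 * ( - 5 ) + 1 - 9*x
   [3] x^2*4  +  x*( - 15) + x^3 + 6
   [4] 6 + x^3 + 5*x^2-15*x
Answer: 4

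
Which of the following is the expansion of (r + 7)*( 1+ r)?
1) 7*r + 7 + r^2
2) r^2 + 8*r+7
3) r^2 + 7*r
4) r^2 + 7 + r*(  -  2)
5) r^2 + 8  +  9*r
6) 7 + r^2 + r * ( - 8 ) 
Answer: 2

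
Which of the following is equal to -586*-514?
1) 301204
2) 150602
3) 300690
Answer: 1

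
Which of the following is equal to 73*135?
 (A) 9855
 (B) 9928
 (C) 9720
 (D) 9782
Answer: A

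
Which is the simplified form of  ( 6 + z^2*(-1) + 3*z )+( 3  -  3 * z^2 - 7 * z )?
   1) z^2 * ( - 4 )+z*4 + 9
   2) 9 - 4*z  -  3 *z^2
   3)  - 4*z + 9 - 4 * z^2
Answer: 3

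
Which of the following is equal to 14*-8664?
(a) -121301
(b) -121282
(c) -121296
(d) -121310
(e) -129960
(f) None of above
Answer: c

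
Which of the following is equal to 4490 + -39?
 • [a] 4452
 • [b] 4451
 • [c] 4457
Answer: b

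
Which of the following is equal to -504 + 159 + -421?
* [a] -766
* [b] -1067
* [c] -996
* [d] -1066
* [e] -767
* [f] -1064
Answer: a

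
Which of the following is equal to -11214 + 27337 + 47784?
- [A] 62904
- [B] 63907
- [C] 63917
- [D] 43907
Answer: B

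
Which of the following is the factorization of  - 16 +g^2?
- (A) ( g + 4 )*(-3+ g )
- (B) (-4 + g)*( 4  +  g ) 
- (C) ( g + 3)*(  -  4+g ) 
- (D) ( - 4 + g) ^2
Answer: B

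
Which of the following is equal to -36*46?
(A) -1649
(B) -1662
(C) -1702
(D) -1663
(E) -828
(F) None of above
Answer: F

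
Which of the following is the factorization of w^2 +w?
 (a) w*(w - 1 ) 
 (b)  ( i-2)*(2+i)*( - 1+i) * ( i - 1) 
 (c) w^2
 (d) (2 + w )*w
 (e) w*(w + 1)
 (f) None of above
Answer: e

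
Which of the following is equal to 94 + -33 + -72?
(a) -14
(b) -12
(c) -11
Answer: c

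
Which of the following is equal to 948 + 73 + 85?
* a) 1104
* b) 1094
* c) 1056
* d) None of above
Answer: d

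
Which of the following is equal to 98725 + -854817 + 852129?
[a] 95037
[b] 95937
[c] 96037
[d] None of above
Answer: c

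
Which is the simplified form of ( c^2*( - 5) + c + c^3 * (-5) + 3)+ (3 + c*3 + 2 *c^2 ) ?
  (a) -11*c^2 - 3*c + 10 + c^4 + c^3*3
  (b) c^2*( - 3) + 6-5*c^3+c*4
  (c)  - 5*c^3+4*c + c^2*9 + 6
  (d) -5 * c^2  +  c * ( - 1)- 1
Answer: b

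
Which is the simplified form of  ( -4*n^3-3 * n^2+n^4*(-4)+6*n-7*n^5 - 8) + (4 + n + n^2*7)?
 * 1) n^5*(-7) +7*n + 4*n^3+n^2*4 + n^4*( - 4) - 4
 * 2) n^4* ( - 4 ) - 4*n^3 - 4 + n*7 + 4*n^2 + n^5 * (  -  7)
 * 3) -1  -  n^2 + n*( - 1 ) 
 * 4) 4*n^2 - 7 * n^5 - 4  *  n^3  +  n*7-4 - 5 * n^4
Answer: 2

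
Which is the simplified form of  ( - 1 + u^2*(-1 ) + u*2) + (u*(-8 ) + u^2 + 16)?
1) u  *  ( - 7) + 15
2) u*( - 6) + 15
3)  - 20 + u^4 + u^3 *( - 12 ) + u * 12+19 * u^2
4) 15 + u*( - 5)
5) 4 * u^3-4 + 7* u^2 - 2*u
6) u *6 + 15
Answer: 2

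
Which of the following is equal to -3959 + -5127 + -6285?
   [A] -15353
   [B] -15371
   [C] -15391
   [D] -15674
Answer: B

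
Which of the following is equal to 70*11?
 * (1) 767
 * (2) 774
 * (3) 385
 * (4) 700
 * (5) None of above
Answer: 5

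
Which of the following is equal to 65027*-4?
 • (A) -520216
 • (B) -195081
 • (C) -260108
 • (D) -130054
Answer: C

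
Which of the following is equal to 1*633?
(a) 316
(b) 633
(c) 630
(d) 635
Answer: b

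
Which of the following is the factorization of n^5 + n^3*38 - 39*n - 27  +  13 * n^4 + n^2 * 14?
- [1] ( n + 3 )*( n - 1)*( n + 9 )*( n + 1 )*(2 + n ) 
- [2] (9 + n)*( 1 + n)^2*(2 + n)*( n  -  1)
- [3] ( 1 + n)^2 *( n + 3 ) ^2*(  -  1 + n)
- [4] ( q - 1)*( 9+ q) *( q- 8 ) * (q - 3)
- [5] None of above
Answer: 5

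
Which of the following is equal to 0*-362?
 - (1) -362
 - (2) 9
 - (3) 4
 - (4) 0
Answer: 4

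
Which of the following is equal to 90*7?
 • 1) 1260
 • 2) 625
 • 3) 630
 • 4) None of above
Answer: 3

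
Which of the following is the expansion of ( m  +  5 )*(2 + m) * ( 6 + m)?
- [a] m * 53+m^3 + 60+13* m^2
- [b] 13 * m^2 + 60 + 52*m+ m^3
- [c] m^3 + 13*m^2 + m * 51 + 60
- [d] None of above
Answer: b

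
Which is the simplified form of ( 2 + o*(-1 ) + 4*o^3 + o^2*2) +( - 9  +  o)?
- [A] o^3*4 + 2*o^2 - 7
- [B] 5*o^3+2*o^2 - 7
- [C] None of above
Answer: A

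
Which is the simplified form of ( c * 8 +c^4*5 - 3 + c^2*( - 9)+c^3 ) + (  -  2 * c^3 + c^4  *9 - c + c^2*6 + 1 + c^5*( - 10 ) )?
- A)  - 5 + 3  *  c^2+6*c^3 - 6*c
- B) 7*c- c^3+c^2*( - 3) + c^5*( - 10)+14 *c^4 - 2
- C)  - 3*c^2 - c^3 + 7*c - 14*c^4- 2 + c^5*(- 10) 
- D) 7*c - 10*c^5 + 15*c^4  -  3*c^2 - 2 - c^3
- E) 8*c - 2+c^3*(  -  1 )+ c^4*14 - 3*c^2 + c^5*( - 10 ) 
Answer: B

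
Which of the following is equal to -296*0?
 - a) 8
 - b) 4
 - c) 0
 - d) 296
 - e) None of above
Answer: c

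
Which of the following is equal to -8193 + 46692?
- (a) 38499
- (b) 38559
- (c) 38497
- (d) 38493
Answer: a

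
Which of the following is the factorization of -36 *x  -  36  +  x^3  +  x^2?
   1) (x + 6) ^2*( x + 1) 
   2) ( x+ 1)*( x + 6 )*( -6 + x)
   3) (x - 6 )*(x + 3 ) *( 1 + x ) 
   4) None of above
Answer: 2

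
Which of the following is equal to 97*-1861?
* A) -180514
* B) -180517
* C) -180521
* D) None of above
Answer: B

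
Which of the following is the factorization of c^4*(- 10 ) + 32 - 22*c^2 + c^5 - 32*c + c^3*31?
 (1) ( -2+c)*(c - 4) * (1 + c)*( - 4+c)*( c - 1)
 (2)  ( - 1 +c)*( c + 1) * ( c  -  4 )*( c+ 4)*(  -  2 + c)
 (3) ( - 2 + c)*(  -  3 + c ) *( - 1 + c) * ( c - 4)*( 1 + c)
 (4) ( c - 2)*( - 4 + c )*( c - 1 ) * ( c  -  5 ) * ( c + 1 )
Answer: 1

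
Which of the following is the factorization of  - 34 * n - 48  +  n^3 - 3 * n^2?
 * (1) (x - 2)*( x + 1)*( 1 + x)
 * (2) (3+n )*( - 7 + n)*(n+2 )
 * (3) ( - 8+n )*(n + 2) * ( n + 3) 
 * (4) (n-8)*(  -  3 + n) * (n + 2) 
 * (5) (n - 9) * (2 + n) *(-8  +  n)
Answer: 3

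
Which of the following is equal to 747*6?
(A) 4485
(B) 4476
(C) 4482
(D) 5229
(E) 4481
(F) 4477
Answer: C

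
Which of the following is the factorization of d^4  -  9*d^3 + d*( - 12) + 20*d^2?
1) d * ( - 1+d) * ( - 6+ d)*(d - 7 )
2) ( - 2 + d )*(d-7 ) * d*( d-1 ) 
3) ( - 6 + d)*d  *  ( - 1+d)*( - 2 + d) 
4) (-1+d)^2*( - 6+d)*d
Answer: 3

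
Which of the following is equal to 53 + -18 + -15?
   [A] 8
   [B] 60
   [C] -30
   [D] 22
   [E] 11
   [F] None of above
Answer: F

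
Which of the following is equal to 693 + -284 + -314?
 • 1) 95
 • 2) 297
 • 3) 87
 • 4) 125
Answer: 1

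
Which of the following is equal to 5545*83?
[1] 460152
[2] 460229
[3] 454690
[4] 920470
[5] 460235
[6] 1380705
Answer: 5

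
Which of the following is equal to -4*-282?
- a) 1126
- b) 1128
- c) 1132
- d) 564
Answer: b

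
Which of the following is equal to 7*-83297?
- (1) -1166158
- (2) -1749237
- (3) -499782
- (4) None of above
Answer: 4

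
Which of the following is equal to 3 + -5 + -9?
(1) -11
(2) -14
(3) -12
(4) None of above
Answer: 1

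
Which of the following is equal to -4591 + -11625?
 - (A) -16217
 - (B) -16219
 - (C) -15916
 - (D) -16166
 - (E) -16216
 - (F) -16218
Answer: E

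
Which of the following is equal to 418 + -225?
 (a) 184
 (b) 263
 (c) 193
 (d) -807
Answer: c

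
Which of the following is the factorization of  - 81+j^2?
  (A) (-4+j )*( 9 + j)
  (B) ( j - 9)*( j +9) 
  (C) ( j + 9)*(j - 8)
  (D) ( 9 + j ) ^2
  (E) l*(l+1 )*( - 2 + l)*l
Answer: B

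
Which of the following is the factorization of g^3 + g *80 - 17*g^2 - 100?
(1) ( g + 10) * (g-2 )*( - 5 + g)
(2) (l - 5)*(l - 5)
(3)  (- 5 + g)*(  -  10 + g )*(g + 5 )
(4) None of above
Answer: 4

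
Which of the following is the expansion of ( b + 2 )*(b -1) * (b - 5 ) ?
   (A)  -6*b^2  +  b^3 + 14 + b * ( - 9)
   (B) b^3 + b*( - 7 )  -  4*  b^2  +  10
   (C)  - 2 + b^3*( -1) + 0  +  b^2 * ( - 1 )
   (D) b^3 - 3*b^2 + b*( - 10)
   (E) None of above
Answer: B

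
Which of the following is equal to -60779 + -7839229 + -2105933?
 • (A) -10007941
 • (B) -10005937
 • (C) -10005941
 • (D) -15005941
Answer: C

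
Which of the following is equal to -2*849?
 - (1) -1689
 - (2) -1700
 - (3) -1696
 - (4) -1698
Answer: 4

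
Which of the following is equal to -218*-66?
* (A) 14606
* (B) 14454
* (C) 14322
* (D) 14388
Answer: D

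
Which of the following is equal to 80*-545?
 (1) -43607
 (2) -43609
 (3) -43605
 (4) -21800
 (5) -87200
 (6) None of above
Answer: 6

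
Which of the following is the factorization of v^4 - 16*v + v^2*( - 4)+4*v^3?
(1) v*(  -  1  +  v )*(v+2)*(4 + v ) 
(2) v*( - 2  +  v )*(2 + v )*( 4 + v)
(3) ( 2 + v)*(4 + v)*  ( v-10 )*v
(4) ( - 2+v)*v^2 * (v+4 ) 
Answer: 2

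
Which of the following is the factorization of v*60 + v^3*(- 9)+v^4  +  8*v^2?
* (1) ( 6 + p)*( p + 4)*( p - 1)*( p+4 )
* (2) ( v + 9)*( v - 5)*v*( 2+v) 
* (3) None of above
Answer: 3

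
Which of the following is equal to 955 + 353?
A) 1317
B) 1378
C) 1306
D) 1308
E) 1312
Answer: D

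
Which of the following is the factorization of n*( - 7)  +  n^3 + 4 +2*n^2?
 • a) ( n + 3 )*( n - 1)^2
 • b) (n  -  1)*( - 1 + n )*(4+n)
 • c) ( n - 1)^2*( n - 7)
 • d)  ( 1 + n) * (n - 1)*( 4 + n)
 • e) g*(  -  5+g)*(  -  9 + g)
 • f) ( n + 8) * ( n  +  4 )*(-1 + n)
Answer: b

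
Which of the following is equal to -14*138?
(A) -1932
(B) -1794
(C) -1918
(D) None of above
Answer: A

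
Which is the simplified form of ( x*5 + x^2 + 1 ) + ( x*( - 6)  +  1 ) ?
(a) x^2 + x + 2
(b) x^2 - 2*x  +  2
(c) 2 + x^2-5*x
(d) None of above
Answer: d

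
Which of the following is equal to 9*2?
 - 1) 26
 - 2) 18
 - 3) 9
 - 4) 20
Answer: 2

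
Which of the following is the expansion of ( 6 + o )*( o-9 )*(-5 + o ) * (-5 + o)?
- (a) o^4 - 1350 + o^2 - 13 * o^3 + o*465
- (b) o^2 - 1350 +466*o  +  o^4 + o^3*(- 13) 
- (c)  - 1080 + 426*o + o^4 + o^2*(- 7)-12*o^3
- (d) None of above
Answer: a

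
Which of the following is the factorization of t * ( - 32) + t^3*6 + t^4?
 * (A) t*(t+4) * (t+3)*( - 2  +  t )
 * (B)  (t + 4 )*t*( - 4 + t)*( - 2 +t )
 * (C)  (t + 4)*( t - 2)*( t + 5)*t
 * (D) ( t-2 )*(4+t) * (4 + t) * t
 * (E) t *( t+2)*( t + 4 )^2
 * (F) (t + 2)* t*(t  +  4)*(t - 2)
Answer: D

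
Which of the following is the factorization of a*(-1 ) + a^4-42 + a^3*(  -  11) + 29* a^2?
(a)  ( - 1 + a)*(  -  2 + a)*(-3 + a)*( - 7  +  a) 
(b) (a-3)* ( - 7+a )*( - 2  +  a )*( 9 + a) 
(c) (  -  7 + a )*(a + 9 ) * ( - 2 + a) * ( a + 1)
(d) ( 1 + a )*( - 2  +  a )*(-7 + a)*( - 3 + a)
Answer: d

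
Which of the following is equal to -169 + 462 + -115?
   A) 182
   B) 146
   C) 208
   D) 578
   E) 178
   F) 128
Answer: E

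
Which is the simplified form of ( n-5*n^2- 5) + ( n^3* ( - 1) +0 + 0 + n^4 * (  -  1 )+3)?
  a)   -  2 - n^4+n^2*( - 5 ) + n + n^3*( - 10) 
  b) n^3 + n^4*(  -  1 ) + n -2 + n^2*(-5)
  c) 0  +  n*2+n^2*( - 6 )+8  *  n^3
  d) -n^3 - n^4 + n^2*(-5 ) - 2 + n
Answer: d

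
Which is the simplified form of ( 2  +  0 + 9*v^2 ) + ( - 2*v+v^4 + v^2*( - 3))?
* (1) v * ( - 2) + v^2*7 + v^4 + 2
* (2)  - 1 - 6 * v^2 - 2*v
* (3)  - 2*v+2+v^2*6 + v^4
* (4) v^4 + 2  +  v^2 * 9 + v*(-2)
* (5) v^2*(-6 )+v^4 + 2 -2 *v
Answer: 3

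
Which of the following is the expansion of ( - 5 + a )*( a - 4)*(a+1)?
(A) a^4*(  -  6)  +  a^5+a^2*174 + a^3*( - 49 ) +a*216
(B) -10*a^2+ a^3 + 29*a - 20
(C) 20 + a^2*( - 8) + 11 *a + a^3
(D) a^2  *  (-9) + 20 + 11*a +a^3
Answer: C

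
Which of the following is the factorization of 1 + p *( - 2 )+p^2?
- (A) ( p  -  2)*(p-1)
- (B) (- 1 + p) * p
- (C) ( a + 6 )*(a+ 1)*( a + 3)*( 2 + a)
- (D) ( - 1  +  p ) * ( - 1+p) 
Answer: D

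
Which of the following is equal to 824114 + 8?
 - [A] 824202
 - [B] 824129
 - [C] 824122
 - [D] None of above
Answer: C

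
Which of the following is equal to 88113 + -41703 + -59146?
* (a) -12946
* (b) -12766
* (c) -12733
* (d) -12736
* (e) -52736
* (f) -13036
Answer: d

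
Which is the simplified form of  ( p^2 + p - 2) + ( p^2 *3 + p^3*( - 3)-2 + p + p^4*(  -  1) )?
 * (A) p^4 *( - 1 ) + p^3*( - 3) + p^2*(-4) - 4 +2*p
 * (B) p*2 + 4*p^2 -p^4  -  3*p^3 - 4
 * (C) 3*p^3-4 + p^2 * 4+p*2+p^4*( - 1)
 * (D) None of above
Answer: B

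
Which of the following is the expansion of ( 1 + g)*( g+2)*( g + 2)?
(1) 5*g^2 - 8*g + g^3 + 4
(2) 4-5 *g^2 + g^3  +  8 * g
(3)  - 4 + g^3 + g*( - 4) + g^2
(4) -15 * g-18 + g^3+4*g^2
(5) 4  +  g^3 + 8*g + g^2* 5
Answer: 5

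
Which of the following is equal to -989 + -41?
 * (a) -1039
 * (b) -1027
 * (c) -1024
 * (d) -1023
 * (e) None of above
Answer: e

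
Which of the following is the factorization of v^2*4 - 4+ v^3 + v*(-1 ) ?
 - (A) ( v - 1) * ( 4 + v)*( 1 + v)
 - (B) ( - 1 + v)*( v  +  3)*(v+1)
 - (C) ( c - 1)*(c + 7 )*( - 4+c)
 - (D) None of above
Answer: A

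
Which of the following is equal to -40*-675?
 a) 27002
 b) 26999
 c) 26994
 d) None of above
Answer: d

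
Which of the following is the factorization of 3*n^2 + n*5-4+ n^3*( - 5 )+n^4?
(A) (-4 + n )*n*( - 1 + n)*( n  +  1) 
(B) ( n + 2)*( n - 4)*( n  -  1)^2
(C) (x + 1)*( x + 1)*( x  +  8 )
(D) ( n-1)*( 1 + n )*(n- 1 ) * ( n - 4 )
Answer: D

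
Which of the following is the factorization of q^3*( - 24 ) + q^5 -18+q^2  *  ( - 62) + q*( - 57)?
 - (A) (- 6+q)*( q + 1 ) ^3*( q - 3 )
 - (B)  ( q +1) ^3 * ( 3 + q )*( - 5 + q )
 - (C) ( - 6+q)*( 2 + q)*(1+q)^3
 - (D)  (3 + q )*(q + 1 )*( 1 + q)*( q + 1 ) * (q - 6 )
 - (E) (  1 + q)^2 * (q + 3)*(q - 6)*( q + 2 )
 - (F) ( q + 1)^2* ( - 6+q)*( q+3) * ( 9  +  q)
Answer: D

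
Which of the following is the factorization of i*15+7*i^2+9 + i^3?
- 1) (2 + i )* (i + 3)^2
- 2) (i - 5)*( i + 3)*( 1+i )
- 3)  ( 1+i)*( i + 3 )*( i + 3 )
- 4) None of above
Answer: 3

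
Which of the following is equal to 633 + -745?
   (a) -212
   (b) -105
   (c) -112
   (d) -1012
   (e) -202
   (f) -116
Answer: c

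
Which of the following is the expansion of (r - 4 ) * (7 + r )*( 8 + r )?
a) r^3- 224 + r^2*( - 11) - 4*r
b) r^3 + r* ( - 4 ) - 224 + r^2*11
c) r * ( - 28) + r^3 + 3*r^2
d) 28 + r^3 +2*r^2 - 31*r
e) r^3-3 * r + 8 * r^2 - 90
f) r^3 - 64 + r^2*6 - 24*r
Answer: b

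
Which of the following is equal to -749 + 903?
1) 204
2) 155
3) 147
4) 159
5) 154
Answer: 5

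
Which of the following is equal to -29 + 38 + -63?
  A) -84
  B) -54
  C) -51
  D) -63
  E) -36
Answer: B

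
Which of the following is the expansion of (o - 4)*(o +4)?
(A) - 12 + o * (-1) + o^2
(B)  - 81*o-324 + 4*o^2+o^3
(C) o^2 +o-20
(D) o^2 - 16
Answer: D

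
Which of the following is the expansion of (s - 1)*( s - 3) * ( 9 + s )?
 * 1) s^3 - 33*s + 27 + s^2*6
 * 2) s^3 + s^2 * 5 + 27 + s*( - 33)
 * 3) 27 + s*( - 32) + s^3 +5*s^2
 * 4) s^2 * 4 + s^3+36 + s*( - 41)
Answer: 2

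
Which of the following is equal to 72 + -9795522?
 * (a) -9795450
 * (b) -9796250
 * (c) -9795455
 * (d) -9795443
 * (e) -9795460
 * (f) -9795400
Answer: a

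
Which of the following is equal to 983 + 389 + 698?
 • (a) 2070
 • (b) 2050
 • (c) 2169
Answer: a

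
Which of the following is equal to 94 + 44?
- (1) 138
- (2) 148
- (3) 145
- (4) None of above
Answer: 1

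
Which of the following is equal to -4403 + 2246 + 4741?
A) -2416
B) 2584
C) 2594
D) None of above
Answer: B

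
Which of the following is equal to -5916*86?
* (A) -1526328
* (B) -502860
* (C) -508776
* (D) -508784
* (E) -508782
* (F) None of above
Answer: C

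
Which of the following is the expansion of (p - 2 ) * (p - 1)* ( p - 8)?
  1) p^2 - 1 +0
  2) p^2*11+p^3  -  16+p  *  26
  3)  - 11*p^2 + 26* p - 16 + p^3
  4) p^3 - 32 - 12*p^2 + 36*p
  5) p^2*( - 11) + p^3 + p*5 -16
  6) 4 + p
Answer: 3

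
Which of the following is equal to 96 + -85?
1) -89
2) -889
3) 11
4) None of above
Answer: 3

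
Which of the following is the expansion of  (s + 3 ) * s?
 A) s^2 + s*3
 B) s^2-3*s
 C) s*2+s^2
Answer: A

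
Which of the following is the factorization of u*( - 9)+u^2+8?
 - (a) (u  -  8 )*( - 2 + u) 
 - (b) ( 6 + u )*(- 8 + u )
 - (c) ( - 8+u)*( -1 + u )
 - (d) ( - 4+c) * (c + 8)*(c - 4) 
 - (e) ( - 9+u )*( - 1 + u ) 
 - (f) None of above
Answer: c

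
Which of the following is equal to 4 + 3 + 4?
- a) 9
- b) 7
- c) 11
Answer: c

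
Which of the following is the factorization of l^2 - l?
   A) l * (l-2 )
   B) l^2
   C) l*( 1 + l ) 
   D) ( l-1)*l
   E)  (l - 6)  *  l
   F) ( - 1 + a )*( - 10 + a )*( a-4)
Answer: D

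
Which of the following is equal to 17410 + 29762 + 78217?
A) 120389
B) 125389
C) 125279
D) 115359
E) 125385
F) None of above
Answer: B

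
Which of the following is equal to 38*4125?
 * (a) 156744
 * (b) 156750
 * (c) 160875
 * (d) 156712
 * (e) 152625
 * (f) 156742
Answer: b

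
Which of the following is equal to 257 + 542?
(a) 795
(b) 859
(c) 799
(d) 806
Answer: c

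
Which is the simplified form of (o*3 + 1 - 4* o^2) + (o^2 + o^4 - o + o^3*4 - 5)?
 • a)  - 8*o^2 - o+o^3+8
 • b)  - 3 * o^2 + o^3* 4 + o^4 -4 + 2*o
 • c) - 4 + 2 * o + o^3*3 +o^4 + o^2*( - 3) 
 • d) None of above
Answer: b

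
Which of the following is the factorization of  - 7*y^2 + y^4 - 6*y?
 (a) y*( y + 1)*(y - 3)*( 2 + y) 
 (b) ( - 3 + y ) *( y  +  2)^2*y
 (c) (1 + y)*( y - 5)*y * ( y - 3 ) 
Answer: a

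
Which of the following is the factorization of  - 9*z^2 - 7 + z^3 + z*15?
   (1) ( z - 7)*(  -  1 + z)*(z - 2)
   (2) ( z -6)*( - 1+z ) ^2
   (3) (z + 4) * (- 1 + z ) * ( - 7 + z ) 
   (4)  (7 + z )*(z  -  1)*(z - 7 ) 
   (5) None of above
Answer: 5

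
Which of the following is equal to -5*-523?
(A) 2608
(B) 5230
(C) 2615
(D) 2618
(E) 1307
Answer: C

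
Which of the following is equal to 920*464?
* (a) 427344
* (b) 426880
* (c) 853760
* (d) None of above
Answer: b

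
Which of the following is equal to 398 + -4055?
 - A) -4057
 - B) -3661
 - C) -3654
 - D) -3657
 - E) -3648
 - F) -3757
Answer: D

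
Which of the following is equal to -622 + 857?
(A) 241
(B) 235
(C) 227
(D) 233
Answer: B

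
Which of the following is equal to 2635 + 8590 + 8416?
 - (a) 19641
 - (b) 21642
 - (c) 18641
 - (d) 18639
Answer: a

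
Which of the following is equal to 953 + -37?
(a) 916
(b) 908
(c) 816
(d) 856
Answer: a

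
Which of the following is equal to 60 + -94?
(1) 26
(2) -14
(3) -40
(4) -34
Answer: 4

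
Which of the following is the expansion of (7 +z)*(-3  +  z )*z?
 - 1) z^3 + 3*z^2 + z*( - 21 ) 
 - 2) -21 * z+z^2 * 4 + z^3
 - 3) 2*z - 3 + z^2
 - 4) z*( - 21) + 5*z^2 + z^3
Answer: 2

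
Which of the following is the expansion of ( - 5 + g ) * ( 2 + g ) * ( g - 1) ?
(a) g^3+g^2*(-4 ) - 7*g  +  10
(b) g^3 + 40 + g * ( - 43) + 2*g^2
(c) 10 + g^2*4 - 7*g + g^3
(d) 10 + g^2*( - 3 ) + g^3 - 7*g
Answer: a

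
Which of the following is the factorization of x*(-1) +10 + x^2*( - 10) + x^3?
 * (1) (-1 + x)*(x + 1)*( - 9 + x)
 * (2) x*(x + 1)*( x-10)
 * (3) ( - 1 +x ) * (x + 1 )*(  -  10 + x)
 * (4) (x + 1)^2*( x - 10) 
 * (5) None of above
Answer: 3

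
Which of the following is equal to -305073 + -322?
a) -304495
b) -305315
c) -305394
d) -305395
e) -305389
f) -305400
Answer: d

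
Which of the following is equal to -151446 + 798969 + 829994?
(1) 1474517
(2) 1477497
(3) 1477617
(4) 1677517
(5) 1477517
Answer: 5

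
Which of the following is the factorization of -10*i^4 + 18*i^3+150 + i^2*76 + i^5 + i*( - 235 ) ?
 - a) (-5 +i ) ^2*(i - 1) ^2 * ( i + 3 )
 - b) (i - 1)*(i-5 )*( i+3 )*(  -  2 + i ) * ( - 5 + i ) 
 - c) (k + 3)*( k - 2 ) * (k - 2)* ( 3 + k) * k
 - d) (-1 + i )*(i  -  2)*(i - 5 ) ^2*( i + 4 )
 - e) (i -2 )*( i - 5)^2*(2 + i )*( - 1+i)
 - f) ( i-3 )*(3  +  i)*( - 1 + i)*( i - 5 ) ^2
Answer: b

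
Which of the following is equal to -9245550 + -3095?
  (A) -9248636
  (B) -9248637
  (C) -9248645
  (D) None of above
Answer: C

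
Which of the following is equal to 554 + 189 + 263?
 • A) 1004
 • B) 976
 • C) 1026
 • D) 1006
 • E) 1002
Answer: D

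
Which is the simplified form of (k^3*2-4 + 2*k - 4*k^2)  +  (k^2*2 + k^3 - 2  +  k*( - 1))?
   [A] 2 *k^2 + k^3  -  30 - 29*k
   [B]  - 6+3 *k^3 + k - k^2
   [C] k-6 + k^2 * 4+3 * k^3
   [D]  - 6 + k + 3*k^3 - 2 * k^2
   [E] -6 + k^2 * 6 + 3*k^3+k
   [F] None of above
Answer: D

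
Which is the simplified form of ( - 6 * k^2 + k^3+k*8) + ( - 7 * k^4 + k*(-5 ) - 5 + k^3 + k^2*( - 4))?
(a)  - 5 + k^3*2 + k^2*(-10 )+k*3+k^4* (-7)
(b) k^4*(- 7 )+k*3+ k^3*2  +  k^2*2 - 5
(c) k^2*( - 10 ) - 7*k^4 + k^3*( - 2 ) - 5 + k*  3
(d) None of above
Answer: a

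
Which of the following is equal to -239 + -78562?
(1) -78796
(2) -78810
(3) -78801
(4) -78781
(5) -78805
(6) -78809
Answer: 3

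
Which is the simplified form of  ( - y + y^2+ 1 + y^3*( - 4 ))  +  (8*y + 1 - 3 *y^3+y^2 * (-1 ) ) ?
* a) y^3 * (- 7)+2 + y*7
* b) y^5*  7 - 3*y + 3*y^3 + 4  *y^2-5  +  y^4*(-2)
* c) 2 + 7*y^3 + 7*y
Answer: a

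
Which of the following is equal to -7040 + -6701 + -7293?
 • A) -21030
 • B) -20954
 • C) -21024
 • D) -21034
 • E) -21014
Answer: D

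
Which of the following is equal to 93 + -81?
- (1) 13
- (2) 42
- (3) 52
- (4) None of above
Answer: 4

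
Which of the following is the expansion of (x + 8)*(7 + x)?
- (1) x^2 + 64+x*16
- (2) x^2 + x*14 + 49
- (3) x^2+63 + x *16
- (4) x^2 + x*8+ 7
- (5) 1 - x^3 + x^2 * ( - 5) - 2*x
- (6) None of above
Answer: 6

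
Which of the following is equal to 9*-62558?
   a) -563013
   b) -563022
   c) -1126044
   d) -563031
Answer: b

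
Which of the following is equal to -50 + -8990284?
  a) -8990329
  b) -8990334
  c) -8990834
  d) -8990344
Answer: b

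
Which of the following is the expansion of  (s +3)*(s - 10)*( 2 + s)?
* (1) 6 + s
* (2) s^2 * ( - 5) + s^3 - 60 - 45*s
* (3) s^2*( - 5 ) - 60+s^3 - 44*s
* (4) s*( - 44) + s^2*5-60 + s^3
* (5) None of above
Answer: 3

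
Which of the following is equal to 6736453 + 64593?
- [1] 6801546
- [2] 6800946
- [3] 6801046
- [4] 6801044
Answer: 3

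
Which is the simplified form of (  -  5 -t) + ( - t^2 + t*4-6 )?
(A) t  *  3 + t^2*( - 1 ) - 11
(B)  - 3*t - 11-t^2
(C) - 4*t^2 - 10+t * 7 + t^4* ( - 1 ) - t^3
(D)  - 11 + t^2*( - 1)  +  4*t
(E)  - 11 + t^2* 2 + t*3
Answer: A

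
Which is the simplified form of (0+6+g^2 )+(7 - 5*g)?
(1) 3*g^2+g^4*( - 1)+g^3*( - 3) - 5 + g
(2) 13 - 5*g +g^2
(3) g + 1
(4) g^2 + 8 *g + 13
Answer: 2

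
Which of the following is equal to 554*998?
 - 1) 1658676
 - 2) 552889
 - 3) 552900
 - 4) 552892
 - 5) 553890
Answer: 4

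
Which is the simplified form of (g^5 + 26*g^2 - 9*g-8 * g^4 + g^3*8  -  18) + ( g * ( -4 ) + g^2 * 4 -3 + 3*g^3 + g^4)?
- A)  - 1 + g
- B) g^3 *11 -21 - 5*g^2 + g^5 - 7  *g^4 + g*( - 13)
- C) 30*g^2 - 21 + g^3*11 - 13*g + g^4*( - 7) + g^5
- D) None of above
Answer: C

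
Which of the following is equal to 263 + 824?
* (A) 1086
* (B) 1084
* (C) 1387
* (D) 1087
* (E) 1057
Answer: D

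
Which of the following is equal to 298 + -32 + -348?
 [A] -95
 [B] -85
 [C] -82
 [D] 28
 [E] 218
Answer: C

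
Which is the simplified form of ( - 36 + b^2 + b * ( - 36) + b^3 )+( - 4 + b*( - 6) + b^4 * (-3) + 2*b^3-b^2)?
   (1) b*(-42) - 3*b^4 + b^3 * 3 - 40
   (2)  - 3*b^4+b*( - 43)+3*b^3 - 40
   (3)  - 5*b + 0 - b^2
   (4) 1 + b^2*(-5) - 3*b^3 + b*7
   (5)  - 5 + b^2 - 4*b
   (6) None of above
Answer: 1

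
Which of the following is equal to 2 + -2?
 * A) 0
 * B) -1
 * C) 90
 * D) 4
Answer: A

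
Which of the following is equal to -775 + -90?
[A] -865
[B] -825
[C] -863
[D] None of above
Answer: A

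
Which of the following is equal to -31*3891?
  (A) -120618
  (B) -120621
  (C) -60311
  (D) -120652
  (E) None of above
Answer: B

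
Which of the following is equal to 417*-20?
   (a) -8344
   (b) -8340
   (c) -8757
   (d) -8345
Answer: b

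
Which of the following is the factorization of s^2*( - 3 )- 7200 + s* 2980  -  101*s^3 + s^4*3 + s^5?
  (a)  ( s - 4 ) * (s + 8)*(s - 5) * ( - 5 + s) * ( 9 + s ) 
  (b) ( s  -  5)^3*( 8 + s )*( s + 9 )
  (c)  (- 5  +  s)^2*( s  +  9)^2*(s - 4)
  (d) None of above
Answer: a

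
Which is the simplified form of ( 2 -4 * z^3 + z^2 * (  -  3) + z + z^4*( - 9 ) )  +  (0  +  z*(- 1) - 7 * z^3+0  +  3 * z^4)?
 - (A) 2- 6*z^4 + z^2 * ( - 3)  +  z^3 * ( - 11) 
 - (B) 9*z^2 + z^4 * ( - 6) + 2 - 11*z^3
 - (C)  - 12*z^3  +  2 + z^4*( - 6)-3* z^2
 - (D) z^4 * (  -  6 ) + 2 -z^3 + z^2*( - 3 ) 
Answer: A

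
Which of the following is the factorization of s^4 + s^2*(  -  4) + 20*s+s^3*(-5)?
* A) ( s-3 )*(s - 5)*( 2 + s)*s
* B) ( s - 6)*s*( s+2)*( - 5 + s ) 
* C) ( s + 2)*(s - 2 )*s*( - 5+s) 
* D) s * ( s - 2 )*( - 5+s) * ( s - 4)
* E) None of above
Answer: C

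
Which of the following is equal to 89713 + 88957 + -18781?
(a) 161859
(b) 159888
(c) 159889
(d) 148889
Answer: c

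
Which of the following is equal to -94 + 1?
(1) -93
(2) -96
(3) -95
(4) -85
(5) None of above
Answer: 1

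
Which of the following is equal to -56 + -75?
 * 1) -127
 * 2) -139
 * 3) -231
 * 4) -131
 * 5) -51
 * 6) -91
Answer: 4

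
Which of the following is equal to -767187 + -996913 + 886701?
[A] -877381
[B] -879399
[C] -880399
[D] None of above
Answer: D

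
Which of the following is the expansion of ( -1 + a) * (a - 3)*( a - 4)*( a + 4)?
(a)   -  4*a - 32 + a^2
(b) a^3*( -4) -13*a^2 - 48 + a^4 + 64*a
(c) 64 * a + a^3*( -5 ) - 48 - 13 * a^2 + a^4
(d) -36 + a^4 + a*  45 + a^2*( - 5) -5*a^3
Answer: b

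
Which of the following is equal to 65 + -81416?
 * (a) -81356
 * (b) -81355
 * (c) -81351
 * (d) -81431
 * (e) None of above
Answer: c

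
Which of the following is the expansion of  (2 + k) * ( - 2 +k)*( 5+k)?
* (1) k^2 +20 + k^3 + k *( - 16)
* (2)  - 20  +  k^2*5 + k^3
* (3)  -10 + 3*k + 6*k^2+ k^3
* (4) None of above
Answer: 4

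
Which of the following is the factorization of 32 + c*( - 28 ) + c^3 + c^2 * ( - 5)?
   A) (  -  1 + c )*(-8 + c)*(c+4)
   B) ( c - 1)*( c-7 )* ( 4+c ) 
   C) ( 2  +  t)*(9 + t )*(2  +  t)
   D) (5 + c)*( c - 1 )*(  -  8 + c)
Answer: A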